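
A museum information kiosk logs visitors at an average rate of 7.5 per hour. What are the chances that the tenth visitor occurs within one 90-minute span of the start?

0.6860

Over the interval, μ = 7.5 × 1.5 = 11.25 (a 90-minute span = 1.5 hours).
The tenth arrival falls in the interval iff at least 10 events occur there: P(S_10 ≤ t) = P(N ≥ 10) = 1 − P(N ≤ 9) ≈ 0.6860.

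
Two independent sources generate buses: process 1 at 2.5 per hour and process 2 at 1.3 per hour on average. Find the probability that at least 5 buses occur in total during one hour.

0.3322

Independent Poisson processes superpose: combined rate λ = 2.5 + 1.3 = 3.8 per hour.
So μ = 3.8.
P(N ≥ 5) = 1 − P(N ≤ 4) ≈ 0.3322.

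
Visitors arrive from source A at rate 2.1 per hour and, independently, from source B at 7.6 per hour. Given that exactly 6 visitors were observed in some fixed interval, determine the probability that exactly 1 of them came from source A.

0.3835

Given the total, each event is independently from source A with probability p = λ_A/(λ_A+λ_B) = 2.1/9.7 ≈ 0.2165.
So K ~ Binomial(6, 2.1/9.7): P(K = 1) = C(6,1) · (2.1/9.7)^1 · (7.6/9.7)^5 ≈ 0.3835.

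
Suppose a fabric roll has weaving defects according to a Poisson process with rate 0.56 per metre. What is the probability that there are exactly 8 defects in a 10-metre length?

Over the interval, μ = 0.56 × 10 = 5.6 (a 10-metre length = 10 metres).
P(N = 8) = e^(−μ) μ^8/8! = e^(−5.6) · 5.6^8/40320 ≈ 0.0887.

0.0887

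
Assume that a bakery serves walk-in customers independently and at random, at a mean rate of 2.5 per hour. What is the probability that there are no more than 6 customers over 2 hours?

Over the interval, μ = 2.5 × 2 = 5 (2 hours).
P(N ≤ 6) = Σ_{j=0}^{6} e^(−μ) μ^j/j! ≈ 0.7622.

0.7622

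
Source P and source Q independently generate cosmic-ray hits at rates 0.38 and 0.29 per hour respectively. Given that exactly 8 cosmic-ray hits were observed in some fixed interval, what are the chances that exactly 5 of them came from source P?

0.2665

Given the total, each event is independently from source P with probability p = λ_P/(λ_P+λ_Q) = 0.38/0.67 ≈ 0.5672.
So K ~ Binomial(8, 0.38/0.67): P(K = 5) = C(8,5) · (0.38/0.67)^5 · (0.29/0.67)^3 ≈ 0.2665.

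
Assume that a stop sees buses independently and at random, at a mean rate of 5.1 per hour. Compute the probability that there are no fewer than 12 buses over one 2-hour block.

Over the interval, μ = 5.1 × 2 = 10.2 (a 2-hour block = 2 hours).
P(N ≥ 12) = 1 − P(N ≤ 11) = 1 − Σ_{j=0}^{11} e^(−μ) μ^j/j! ≈ 0.3262.

0.3262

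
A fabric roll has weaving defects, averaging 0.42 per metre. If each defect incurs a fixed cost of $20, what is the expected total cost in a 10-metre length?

E[N] = 0.42 × 10 = 4.2 (a 10-metre length = 10 metres); E[cost] = 4.2 × $20 = $84.

$84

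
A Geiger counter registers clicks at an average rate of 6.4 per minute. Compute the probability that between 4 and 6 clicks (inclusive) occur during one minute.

0.4234

With mean μ = 6.4 per minute,
P(4 ≤ N ≤ 6) = Σ_{j=4}^{6} e^(−6.4) · 6.4^j/j! ≈ 0.4234.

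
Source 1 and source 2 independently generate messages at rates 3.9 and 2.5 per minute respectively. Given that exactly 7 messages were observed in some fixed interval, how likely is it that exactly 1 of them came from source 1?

Given the total, each event is independently from source 1 with probability p = λ_1/(λ_1+λ_2) = 3.9/6.4 ≈ 0.6094.
So K ~ Binomial(7, 3.9/6.4): P(K = 1) = C(7,1) · (3.9/6.4)^1 · (2.5/6.4)^6 ≈ 0.0152.

0.0152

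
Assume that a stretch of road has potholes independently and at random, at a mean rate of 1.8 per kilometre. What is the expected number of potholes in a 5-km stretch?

9

E[N] = λt = 1.8 × 5 = 9 (a 5-km stretch = 5 kilometres).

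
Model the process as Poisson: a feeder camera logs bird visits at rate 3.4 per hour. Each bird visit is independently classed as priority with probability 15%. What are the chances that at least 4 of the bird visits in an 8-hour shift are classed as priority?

0.5820

Thinning: the bird visits that are classed as priority themselves form a Poisson process with rate 0.15 × 3.4 = 0.51 per hour.
Over the interval, μ = 0.51 × 8 = 4.08 (an 8-hour shift = 8 hours).
P(N ≥ 4) = 1 − P(N ≤ 3) ≈ 0.5820.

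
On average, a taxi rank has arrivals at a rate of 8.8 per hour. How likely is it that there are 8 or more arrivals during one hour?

0.6522

With mean μ = 8.8 per hour,
P(N ≥ 8) = 1 − P(N ≤ 7) = 1 − Σ_{j=0}^{7} e^(−μ) μ^j/j! ≈ 0.6522.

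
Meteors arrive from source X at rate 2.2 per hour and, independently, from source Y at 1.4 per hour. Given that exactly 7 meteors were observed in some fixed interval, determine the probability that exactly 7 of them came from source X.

Given the total, each event is independently from source X with probability p = λ_X/(λ_X+λ_Y) = 2.2/3.6 ≈ 0.6111.
So K ~ Binomial(7, 2.2/3.6): P(K = 7) = C(7,7) · (2.2/3.6)^7 · (1.4/3.6)^0 ≈ 0.0318.

0.0318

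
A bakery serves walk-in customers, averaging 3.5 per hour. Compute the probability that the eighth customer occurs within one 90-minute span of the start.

Over the interval, μ = 3.5 × 1.5 = 5.25 (a 90-minute span = 1.5 hours).
The eighth arrival falls in the interval iff at least 8 events occur there: P(S_8 ≤ t) = P(N ≥ 8) = 1 − P(N ≤ 7) ≈ 0.1608.

0.1608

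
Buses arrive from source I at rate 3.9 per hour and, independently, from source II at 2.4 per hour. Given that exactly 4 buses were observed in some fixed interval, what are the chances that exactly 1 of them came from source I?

0.1369

Given the total, each event is independently from source I with probability p = λ_I/(λ_I+λ_II) = 3.9/6.3 ≈ 0.6190.
So K ~ Binomial(4, 3.9/6.3): P(K = 1) = C(4,1) · (3.9/6.3)^1 · (2.4/6.3)^3 ≈ 0.1369.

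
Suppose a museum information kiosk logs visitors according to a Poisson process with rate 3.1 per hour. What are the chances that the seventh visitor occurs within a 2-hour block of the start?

Over the interval, μ = 3.1 × 2 = 6.2 (a 2-hour block = 2 hours).
The seventh arrival falls in the interval iff at least 7 events occur there: P(S_7 ≤ t) = P(N ≥ 7) = 1 − P(N ≤ 6) ≈ 0.4258.

0.4258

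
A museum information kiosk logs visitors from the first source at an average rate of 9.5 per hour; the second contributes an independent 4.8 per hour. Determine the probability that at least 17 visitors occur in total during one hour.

0.2706

Independent Poisson processes superpose: combined rate λ = 9.5 + 4.8 = 14.3 per hour.
So μ = 14.3.
P(N ≥ 17) = 1 − P(N ≤ 16) ≈ 0.2706.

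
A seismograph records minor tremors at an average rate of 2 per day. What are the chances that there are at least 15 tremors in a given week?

Over the interval, μ = 2 × 7 = 14 (a week = 7 days).
P(N ≥ 15) = 1 − P(N ≤ 14) = 1 − Σ_{j=0}^{14} e^(−μ) μ^j/j! ≈ 0.4296.

0.4296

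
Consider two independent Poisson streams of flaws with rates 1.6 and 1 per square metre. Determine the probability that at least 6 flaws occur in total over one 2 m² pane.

0.4191

Independent Poisson processes superpose: combined rate λ = 1.6 + 1 = 2.6 per square metre.
Over the interval, μ = 2.6 × 2 = 5.2 (a 2 m² pane = 2 square metres).
P(N ≥ 6) = 1 − P(N ≤ 5) ≈ 0.4191.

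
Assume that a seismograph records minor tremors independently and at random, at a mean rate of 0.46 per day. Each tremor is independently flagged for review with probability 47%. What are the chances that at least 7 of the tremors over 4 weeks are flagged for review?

Thinning: the tremors that are flagged for review themselves form a Poisson process with rate 0.47 × 0.46 = 0.2162 per day.
Over the interval, μ = 0.2162 × 28 = 6.0536 (4 weeks = 28 days).
P(N ≥ 7) = 1 − P(N ≤ 6) ≈ 0.4023.

0.4023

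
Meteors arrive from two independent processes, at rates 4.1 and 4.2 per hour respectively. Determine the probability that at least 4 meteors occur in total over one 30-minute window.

Independent Poisson processes superpose: combined rate λ = 4.1 + 4.2 = 8.3 per hour.
Over the interval, μ = 8.3 × 0.5 = 4.15 (a 30-minute window = 0.5 hours).
P(N ≥ 4) = 1 − P(N ≤ 3) ≈ 0.5953.

0.5953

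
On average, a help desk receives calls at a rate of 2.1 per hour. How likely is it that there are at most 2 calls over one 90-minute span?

0.3904

Over the interval, μ = 2.1 × 1.5 = 3.15 (a 90-minute span = 1.5 hours).
P(N ≤ 2) = Σ_{j=0}^{2} e^(−μ) μ^j/j! ≈ 0.3904.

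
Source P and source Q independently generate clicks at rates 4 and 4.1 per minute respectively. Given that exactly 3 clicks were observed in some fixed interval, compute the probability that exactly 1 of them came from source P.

Given the total, each event is independently from source P with probability p = λ_P/(λ_P+λ_Q) = 4/8.1 ≈ 0.4938.
So K ~ Binomial(3, 4/8.1): P(K = 1) = C(3,1) · (4/8.1)^1 · (4.1/8.1)^2 ≈ 0.3796.

0.3796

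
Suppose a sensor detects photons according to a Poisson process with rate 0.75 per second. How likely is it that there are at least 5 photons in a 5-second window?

0.3225

Over the interval, μ = 0.75 × 5 = 3.75 (a 5-second window = 5 seconds).
P(N ≥ 5) = 1 − P(N ≤ 4) = 1 − Σ_{j=0}^{4} e^(−μ) μ^j/j! ≈ 0.3225.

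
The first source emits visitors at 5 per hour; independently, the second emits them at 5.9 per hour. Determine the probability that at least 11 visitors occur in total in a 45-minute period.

0.2019

Independent Poisson processes superpose: combined rate λ = 5 + 5.9 = 10.9 per hour.
Over the interval, μ = 10.9 × 0.75 = 8.175 (a 45-minute period = 0.75 hours).
P(N ≥ 11) = 1 − P(N ≤ 10) ≈ 0.2019.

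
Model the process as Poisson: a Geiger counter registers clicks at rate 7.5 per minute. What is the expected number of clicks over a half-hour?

E[N] = λt = 7.5 × 30 = 225 (a half-hour = 30 minutes).

225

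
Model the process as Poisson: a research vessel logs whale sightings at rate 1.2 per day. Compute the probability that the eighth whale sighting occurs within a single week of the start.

0.6013

Over the interval, μ = 1.2 × 7 = 8.4 (a week = 7 days).
The eighth arrival falls in the interval iff at least 8 events occur there: P(S_8 ≤ t) = P(N ≥ 8) = 1 − P(N ≤ 7) ≈ 0.6013.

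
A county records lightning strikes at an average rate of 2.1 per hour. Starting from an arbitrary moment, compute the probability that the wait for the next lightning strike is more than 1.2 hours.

0.0805

The wait for the next event is exponential with rate λ = 2.1 per hour.
P(T > 1.2) = e^(−λt) = e^(−2.1 × 1.2) = e^(−2.52) ≈ 0.0805.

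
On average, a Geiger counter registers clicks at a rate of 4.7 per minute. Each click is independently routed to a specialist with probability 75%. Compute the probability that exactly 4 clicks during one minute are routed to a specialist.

0.1895

Thinning: the clicks that are routed to a specialist themselves form a Poisson process with rate 0.75 × 4.7 = 3.525 per minute.
So μ = 3.525.
P(N = 4) = e^(−3.525) · 3.525^4/4! ≈ 0.1895.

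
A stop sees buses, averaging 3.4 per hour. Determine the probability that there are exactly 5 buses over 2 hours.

Over the interval, μ = 3.4 × 2 = 6.8 (2 hours).
P(N = 5) = e^(−μ) μ^5/5! = e^(−6.8) · 6.8^5/120 ≈ 0.1349.

0.1349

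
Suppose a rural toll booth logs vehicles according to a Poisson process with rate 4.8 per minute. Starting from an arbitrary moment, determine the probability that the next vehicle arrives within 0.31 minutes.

Inter-arrival times are exponential with rate λ = 4.8 per minute.
P(T ≤ 0.31) = 1 − e^(−λt) = 1 − e^(−4.8 × 0.31) = 1 − e^(−1.488) ≈ 0.7742.

0.7742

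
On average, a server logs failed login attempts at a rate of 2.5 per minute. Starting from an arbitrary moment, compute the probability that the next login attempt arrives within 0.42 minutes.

0.6501

Inter-arrival times are exponential with rate λ = 2.5 per minute.
P(T ≤ 0.42) = 1 − e^(−λt) = 1 − e^(−2.5 × 0.42) = 1 − e^(−1.05) ≈ 0.6501.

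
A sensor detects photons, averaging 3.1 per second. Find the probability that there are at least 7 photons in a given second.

0.0388

With mean μ = 3.1 per second,
P(N ≥ 7) = 1 − P(N ≤ 6) = 1 − Σ_{j=0}^{6} e^(−μ) μ^j/j! ≈ 0.0388.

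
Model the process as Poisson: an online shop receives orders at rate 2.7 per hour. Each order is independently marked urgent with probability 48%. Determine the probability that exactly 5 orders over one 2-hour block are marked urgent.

0.0730

Thinning: the orders that are marked urgent themselves form a Poisson process with rate 0.48 × 2.7 = 1.296 per hour.
Over the interval, μ = 1.296 × 2 = 2.592 (a 2-hour block = 2 hours).
P(N = 5) = e^(−2.592) · 2.592^5/5! ≈ 0.0730.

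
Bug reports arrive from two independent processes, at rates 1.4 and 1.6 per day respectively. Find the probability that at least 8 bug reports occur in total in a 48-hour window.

Independent Poisson processes superpose: combined rate λ = 1.4 + 1.6 = 3 per day.
Over the interval, μ = 3 × 2 = 6 (a 48-hour window = 2 days).
P(N ≥ 8) = 1 − P(N ≤ 7) ≈ 0.2560.

0.2560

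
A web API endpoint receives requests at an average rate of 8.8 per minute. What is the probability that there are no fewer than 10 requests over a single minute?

With mean μ = 8.8 per minute,
P(N ≥ 10) = 1 − P(N ≤ 9) = 1 − Σ_{j=0}^{9} e^(−μ) μ^j/j! ≈ 0.3863.

0.3863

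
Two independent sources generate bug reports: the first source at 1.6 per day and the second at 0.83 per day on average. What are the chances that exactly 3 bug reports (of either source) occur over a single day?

Independent Poisson processes superpose: combined rate λ = 1.6 + 0.83 = 2.43 per day.
So μ = 2.43.
P(N = 3) = e^(−2.43) · 2.43^3/3! ≈ 0.2105.

0.2105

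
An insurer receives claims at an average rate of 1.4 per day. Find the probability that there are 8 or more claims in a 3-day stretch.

Over the interval, μ = 1.4 × 3 = 4.2 (a 3-day stretch = 3 days).
P(N ≥ 8) = 1 − P(N ≤ 7) = 1 − Σ_{j=0}^{7} e^(−μ) μ^j/j! ≈ 0.0639.

0.0639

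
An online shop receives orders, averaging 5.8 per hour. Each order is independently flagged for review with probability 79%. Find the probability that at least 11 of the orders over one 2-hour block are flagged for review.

Thinning: the orders that are flagged for review themselves form a Poisson process with rate 0.79 × 5.8 = 4.582 per hour.
Over the interval, μ = 4.582 × 2 = 9.164 (a 2-hour block = 2 hours).
P(N ≥ 11) = 1 − P(N ≤ 10) ≈ 0.3136.

0.3136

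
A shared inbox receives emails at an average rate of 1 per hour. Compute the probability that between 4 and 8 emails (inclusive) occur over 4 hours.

0.5452

Over the interval, μ = 1 × 4 = 4 (4 hours).
P(4 ≤ N ≤ 8) = Σ_{j=4}^{8} e^(−4) · 4^j/j! ≈ 0.5452.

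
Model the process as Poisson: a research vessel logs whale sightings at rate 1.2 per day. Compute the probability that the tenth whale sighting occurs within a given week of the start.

Over the interval, μ = 1.2 × 7 = 8.4 (a week = 7 days).
The tenth arrival falls in the interval iff at least 10 events occur there: P(S_10 ≤ t) = P(N ≥ 10) = 1 − P(N ≤ 9) ≈ 0.3341.

0.3341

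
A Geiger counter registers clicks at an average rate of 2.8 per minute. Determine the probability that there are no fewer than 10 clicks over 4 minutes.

0.6808

Over the interval, μ = 2.8 × 4 = 11.2 (4 minutes).
P(N ≥ 10) = 1 − P(N ≤ 9) = 1 − Σ_{j=0}^{9} e^(−μ) μ^j/j! ≈ 0.6808.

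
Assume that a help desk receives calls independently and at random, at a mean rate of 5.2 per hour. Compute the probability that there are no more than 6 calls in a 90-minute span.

0.3384

Over the interval, μ = 5.2 × 1.5 = 7.8 (a 90-minute span = 1.5 hours).
P(N ≤ 6) = Σ_{j=0}^{6} e^(−μ) μ^j/j! ≈ 0.3384.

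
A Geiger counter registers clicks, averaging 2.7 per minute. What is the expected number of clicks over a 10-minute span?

27

E[N] = λt = 2.7 × 10 = 27 (a 10-minute span = 10 minutes).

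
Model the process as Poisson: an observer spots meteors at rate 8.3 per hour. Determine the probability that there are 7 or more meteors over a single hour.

0.7219

With mean μ = 8.3 per hour,
P(N ≥ 7) = 1 − P(N ≤ 6) = 1 − Σ_{j=0}^{6} e^(−μ) μ^j/j! ≈ 0.7219.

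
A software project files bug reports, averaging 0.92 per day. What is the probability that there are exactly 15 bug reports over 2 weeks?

Over the interval, μ = 0.92 × 14 = 12.88 (2 weeks = 14 days).
P(N = 15) = e^(−μ) μ^15/15! = e^(−12.88) · 12.88^15/1307674368000 ≈ 0.0868.

0.0868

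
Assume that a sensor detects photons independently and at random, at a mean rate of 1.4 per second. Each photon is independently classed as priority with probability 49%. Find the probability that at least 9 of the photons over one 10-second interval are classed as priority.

0.2528

Thinning: the photons that are classed as priority themselves form a Poisson process with rate 0.49 × 1.4 = 0.686 per second.
Over the interval, μ = 0.686 × 10 = 6.86 (a 10-second interval = 10 seconds).
P(N ≥ 9) = 1 − P(N ≤ 8) ≈ 0.2528.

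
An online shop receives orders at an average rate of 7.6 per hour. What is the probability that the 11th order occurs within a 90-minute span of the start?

Over the interval, μ = 7.6 × 1.5 = 11.4 (a 90-minute span = 1.5 hours).
The 11th arrival falls in the interval iff at least 11 events occur there: P(S_11 ≤ t) = P(N ≥ 11) = 1 − P(N ≤ 10) ≈ 0.5869.

0.5869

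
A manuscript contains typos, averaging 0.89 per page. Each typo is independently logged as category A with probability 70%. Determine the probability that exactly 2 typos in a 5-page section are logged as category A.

Thinning: the typos that are logged as category A themselves form a Poisson process with rate 0.7 × 0.89 = 0.623 per page.
Over the interval, μ = 0.623 × 5 = 3.115 (a 5-page section = 5 pages).
P(N = 2) = e^(−3.115) · 3.115^2/2! ≈ 0.2153.

0.2153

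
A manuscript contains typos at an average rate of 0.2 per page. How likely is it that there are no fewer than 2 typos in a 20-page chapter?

0.9084

Over the interval, μ = 0.2 × 20 = 4 (a 20-page chapter = 20 pages).
P(N ≥ 2) = 1 − P(N ≤ 1) = 1 − Σ_{j=0}^{1} e^(−μ) μ^j/j! ≈ 0.9084.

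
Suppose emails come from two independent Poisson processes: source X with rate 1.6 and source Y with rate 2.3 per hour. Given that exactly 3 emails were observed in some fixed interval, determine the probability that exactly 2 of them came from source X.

Given the total, each event is independently from source X with probability p = λ_X/(λ_X+λ_Y) = 1.6/3.9 ≈ 0.4103.
So K ~ Binomial(3, 1.6/3.9): P(K = 2) = C(3,2) · (1.6/3.9)^2 · (2.3/3.9)^1 ≈ 0.2978.

0.2978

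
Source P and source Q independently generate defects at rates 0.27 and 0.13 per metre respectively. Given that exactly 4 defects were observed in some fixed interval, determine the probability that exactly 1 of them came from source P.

Given the total, each event is independently from source P with probability p = λ_P/(λ_P+λ_Q) = 0.27/0.4 = 0.6750.
So K ~ Binomial(4, 0.27/0.4): P(K = 1) = C(4,1) · (0.27/0.4)^1 · (0.13/0.4)^3 ≈ 0.0927.

0.0927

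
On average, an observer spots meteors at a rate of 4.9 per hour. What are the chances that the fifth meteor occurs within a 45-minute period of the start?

0.3080

Over the interval, μ = 4.9 × 0.75 = 3.675 (a 45-minute period = 0.75 hours).
The fifth arrival falls in the interval iff at least 5 events occur there: P(S_5 ≤ t) = P(N ≥ 5) = 1 − P(N ≤ 4) ≈ 0.3080.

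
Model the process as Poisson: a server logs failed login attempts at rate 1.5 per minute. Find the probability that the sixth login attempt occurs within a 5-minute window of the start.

0.7586

Over the interval, μ = 1.5 × 5 = 7.5 (a 5-minute window = 5 minutes).
The sixth arrival falls in the interval iff at least 6 events occur there: P(S_6 ≤ t) = P(N ≥ 6) = 1 − P(N ≤ 5) ≈ 0.7586.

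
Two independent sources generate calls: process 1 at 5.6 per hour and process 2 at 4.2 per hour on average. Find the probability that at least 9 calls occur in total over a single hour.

0.6442

Independent Poisson processes superpose: combined rate λ = 5.6 + 4.2 = 9.8 per hour.
So μ = 9.8.
P(N ≥ 9) = 1 − P(N ≤ 8) ≈ 0.6442.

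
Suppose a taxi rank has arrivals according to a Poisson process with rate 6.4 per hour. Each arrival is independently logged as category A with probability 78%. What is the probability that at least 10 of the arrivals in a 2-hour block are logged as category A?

Thinning: the arrivals that are logged as category A themselves form a Poisson process with rate 0.78 × 6.4 = 4.992 per hour.
Over the interval, μ = 4.992 × 2 = 9.984 (a 2-hour block = 2 hours).
P(N ≥ 10) = 1 − P(N ≤ 9) ≈ 0.5401.

0.5401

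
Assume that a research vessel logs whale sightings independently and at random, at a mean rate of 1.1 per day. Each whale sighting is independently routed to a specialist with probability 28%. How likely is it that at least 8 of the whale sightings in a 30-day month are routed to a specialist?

0.7035

Thinning: the whale sightings that are routed to a specialist themselves form a Poisson process with rate 0.28 × 1.1 = 0.308 per day.
Over the interval, μ = 0.308 × 30 = 9.24 (a 30-day month = 30 days).
P(N ≥ 8) = 1 − P(N ≤ 7) ≈ 0.7035.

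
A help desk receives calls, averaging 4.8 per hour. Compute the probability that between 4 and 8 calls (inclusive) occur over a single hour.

With mean μ = 4.8 per hour,
P(4 ≤ N ≤ 8) = Σ_{j=4}^{8} e^(−4.8) · 4.8^j/j! ≈ 0.6500.

0.6500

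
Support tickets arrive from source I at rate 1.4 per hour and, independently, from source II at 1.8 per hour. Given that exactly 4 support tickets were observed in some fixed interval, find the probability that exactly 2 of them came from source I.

0.3634

Given the total, each event is independently from source I with probability p = λ_I/(λ_I+λ_II) = 1.4/3.2 = 0.4375.
So K ~ Binomial(4, 1.4/3.2): P(K = 2) = C(4,2) · (1.4/3.2)^2 · (1.8/3.2)^2 ≈ 0.3634.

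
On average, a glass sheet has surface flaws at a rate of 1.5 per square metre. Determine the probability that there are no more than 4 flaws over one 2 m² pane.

0.8153

Over the interval, μ = 1.5 × 2 = 3 (a 2 m² pane = 2 square metres).
P(N ≤ 4) = Σ_{j=0}^{4} e^(−μ) μ^j/j! ≈ 0.8153.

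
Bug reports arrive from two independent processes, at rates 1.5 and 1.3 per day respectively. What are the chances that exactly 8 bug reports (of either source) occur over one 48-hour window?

0.0887

Independent Poisson processes superpose: combined rate λ = 1.5 + 1.3 = 2.8 per day.
Over the interval, μ = 2.8 × 2 = 5.6 (a 48-hour window = 2 days).
P(N = 8) = e^(−5.6) · 5.6^8/8! ≈ 0.0887.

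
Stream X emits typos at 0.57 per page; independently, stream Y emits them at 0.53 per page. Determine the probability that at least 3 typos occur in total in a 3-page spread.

0.6406

Independent Poisson processes superpose: combined rate λ = 0.57 + 0.53 = 1.1 per page.
Over the interval, μ = 1.1 × 3 = 3.3 (a 3-page spread = 3 pages).
P(N ≥ 3) = 1 − P(N ≤ 2) ≈ 0.6406.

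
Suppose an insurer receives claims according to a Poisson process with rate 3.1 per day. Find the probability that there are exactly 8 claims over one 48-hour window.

0.1099

Over the interval, μ = 3.1 × 2 = 6.2 (a 48-hour window = 2 days).
P(N = 8) = e^(−μ) μ^8/8! = e^(−6.2) · 6.2^8/40320 ≈ 0.1099.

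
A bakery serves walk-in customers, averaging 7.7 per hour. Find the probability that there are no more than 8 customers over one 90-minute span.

Over the interval, μ = 7.7 × 1.5 = 11.55 (a 90-minute span = 1.5 hours).
P(N ≤ 8) = Σ_{j=0}^{8} e^(−μ) μ^j/j! ≈ 0.1868.

0.1868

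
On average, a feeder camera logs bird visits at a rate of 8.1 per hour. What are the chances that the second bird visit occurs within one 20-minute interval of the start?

Over the interval, μ = 8.1 × 1/3 = 2.7 (a 20-minute interval = 1/3 hours).
The second arrival falls in the interval iff at least 2 events occur there: P(S_2 ≤ t) = P(N ≥ 2) = 1 − P(N ≤ 1) ≈ 0.7513.

0.7513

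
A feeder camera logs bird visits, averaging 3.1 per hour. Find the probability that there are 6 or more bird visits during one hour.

0.0943

With mean μ = 3.1 per hour,
P(N ≥ 6) = 1 − P(N ≤ 5) = 1 − Σ_{j=0}^{5} e^(−μ) μ^j/j! ≈ 0.0943.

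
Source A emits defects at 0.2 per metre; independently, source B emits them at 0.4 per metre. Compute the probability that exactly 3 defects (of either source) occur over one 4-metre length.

0.2090

Independent Poisson processes superpose: combined rate λ = 0.2 + 0.4 = 0.6 per metre.
Over the interval, μ = 0.6 × 4 = 2.4 (a 4-metre length = 4 metres).
P(N = 3) = e^(−2.4) · 2.4^3/3! ≈ 0.2090.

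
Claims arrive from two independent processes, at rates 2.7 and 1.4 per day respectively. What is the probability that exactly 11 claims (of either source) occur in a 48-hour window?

Independent Poisson processes superpose: combined rate λ = 2.7 + 1.4 = 4.1 per day.
Over the interval, μ = 4.1 × 2 = 8.2 (a 48-hour window = 2 days).
P(N = 11) = e^(−8.2) · 8.2^11/11! ≈ 0.0776.

0.0776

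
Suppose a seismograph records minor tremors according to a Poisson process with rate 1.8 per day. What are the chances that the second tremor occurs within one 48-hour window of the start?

0.8743

Over the interval, μ = 1.8 × 2 = 3.6 (a 48-hour window = 2 days).
The second arrival falls in the interval iff at least 2 events occur there: P(S_2 ≤ t) = P(N ≥ 2) = 1 − P(N ≤ 1) ≈ 0.8743.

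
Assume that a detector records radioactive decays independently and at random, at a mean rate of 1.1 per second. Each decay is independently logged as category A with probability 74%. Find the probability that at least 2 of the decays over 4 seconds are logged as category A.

Thinning: the decays that are logged as category A themselves form a Poisson process with rate 0.74 × 1.1 = 0.814 per second.
Over the interval, μ = 0.814 × 4 = 3.256 (4 seconds).
P(N ≥ 2) = 1 − P(N ≤ 1) ≈ 0.8360.

0.8360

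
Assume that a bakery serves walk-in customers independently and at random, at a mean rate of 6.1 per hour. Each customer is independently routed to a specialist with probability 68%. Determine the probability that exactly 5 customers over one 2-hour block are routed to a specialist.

Thinning: the customers that are routed to a specialist themselves form a Poisson process with rate 0.68 × 6.1 = 4.148 per hour.
Over the interval, μ = 4.148 × 2 = 8.296 (a 2-hour block = 2 hours).
P(N = 5) = e^(−8.296) · 8.296^5/5! ≈ 0.0817.

0.0817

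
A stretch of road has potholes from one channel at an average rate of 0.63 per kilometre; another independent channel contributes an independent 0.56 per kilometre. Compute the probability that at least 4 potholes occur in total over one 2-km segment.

Independent Poisson processes superpose: combined rate λ = 0.63 + 0.56 = 1.19 per kilometre.
Over the interval, μ = 1.19 × 2 = 2.38 (a 2-km segment = 2 kilometres).
P(N ≥ 4) = 1 − P(N ≤ 3) ≈ 0.2171.

0.2171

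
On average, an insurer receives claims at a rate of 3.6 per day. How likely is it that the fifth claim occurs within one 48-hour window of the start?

Over the interval, μ = 3.6 × 2 = 7.2 (a 48-hour window = 2 days).
The fifth arrival falls in the interval iff at least 5 events occur there: P(S_5 ≤ t) = P(N ≥ 5) = 1 − P(N ≤ 4) ≈ 0.8445.

0.8445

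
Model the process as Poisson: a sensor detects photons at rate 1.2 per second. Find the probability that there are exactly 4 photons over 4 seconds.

Over the interval, μ = 1.2 × 4 = 4.8 (4 seconds).
P(N = 4) = e^(−μ) μ^4/4! = e^(−4.8) · 4.8^4/24 ≈ 0.1820.

0.1820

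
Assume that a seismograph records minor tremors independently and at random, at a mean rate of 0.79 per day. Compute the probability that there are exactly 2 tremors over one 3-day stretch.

0.2625

Over the interval, μ = 0.79 × 3 = 2.37 (a 3-day stretch = 3 days).
P(N = 2) = e^(−μ) μ^2/2! = e^(−2.37) · 2.37^2/2 ≈ 0.2625.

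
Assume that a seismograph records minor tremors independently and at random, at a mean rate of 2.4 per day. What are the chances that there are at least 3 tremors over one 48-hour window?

Over the interval, μ = 2.4 × 2 = 4.8 (a 48-hour window = 2 days).
P(N ≥ 3) = 1 − P(N ≤ 2) = 1 − Σ_{j=0}^{2} e^(−μ) μ^j/j! ≈ 0.8575.

0.8575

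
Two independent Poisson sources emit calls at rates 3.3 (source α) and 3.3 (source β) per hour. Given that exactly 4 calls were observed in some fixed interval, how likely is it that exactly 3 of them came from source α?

Given the total, each event is independently from source α with probability p = λ_α/(λ_α+λ_β) = 3.3/6.6 = 0.5000.
So K ~ Binomial(4, 3.3/6.6): P(K = 3) = C(4,3) · (3.3/6.6)^3 · (3.3/6.6)^1 ≈ 0.2500.

0.2500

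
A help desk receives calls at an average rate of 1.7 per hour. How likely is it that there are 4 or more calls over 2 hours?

0.4416

Over the interval, μ = 1.7 × 2 = 3.4 (2 hours).
P(N ≥ 4) = 1 − P(N ≤ 3) = 1 − Σ_{j=0}^{3} e^(−μ) μ^j/j! ≈ 0.4416.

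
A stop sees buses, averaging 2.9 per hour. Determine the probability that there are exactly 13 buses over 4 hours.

0.1014

Over the interval, μ = 2.9 × 4 = 11.6 (4 hours).
P(N = 13) = e^(−μ) μ^13/13! = e^(−11.6) · 11.6^13/6227020800 ≈ 0.1014.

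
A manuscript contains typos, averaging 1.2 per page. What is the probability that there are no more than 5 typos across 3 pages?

0.8441

Over the interval, μ = 1.2 × 3 = 3.6 (3 pages).
P(N ≤ 5) = Σ_{j=0}^{5} e^(−μ) μ^j/j! ≈ 0.8441.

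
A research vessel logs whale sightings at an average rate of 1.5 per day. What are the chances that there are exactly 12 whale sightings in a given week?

0.1032

Over the interval, μ = 1.5 × 7 = 10.5 (a week = 7 days).
P(N = 12) = e^(−μ) μ^12/12! = e^(−10.5) · 10.5^12/479001600 ≈ 0.1032.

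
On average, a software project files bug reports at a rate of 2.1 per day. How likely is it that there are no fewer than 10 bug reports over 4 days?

Over the interval, μ = 2.1 × 4 = 8.4 (4 days).
P(N ≥ 10) = 1 − P(N ≤ 9) = 1 − Σ_{j=0}^{9} e^(−μ) μ^j/j! ≈ 0.3341.

0.3341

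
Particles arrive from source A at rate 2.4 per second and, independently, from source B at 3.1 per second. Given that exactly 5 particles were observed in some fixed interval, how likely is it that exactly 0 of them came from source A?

Given the total, each event is independently from source A with probability p = λ_A/(λ_A+λ_B) = 2.4/5.5 ≈ 0.4364.
So K ~ Binomial(5, 2.4/5.5): P(K = 0) = C(5,0) · (2.4/5.5)^0 · (3.1/5.5)^5 ≈ 0.0569.

0.0569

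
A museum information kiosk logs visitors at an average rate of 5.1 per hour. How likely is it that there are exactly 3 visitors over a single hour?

0.1348

With mean μ = 5.1 per hour,
P(N = 3) = e^(−μ) μ^3/3! = e^(−5.1) · 5.1^3/6 ≈ 0.1348.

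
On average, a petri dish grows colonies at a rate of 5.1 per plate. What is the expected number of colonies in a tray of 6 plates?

30.6

E[N] = λt = 5.1 × 6 = 30.6 (a tray of 6 plates = 6 plates).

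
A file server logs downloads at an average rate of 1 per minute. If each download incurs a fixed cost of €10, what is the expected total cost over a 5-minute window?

E[N] = 1 × 5 = 5 (a 5-minute window = 5 minutes); E[cost] = 5 × €10 = €50.

€50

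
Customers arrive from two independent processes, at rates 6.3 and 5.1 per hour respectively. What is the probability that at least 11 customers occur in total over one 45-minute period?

Independent Poisson processes superpose: combined rate λ = 6.3 + 5.1 = 11.4 per hour.
Over the interval, μ = 11.4 × 0.75 = 8.55 (a 45-minute period = 0.75 hours).
P(N ≥ 11) = 1 − P(N ≤ 10) ≈ 0.2422.

0.2422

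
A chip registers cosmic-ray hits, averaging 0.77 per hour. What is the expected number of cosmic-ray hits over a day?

E[N] = λt = 0.77 × 24 = 18.48 (a day = 24 hours).

18.48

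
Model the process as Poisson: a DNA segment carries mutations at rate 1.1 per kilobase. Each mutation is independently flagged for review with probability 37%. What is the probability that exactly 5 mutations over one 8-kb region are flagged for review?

0.1175

Thinning: the mutations that are flagged for review themselves form a Poisson process with rate 0.37 × 1.1 = 0.407 per kilobase.
Over the interval, μ = 0.407 × 8 = 3.256 (an 8-kb region = 8 kilobases).
P(N = 5) = e^(−3.256) · 3.256^5/5! ≈ 0.1175.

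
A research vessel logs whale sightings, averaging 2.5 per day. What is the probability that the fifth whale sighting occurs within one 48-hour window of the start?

Over the interval, μ = 2.5 × 2 = 5 (a 48-hour window = 2 days).
The fifth arrival falls in the interval iff at least 5 events occur there: P(S_5 ≤ t) = P(N ≥ 5) = 1 − P(N ≤ 4) ≈ 0.5595.

0.5595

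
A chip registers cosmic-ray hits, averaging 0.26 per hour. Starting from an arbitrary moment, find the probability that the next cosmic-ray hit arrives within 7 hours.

0.8380

Inter-arrival times are exponential with rate λ = 0.26 per hour.
P(T ≤ 7) = 1 − e^(−λt) = 1 − e^(−0.26 × 7) = 1 − e^(−1.82) ≈ 0.8380.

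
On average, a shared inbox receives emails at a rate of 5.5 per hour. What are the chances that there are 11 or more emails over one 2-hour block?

0.5401

Over the interval, μ = 5.5 × 2 = 11 (a 2-hour block = 2 hours).
P(N ≥ 11) = 1 − P(N ≤ 10) = 1 − Σ_{j=0}^{10} e^(−μ) μ^j/j! ≈ 0.5401.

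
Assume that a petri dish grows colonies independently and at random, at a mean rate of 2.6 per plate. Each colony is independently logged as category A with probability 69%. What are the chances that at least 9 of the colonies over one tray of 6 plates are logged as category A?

0.7464

Thinning: the colonies that are logged as category A themselves form a Poisson process with rate 0.69 × 2.6 = 1.794 per plate.
Over the interval, μ = 1.794 × 6 = 10.764 (a tray of 6 plates = 6 plates).
P(N ≥ 9) = 1 − P(N ≤ 8) ≈ 0.7464.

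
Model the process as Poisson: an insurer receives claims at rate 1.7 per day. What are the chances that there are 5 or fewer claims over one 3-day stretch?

Over the interval, μ = 1.7 × 3 = 5.1 (a 3-day stretch = 3 days).
P(N ≤ 5) = Σ_{j=0}^{5} e^(−μ) μ^j/j! ≈ 0.5984.

0.5984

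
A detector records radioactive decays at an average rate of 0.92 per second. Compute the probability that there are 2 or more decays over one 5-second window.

0.9437

Over the interval, μ = 0.92 × 5 = 4.6 (a 5-second window = 5 seconds).
P(N ≥ 2) = 1 − P(N ≤ 1) = 1 − Σ_{j=0}^{1} e^(−μ) μ^j/j! ≈ 0.9437.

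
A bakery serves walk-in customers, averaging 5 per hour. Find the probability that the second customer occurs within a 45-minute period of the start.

Over the interval, μ = 5 × 0.75 = 3.75 (a 45-minute period = 0.75 hours).
The second arrival falls in the interval iff at least 2 events occur there: P(S_2 ≤ t) = P(N ≥ 2) = 1 − P(N ≤ 1) ≈ 0.8883.

0.8883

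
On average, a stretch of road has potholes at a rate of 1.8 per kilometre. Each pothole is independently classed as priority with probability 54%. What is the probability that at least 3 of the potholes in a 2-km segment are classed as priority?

Thinning: the potholes that are classed as priority themselves form a Poisson process with rate 0.54 × 1.8 = 0.972 per kilometre.
Over the interval, μ = 0.972 × 2 = 1.944 (a 2-km segment = 2 kilometres).
P(N ≥ 3) = 1 − P(N ≤ 2) ≈ 0.3082.

0.3082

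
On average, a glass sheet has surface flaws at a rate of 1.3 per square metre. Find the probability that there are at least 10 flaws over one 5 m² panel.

Over the interval, μ = 1.3 × 5 = 6.5 (a 5 m² panel = 5 square metres).
P(N ≥ 10) = 1 − P(N ≤ 9) = 1 − Σ_{j=0}^{9} e^(−μ) μ^j/j! ≈ 0.1226.

0.1226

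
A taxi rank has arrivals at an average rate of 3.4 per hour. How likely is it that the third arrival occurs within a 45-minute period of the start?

Over the interval, μ = 3.4 × 0.75 = 2.55 (a 45-minute period = 0.75 hours).
The third arrival falls in the interval iff at least 3 events occur there: P(S_3 ≤ t) = P(N ≥ 3) = 1 − P(N ≤ 2) ≈ 0.4689.

0.4689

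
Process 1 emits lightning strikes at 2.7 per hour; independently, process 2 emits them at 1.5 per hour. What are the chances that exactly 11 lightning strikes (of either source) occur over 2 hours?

Independent Poisson processes superpose: combined rate λ = 2.7 + 1.5 = 4.2 per hour.
Over the interval, μ = 4.2 × 2 = 8.4 (2 hours).
P(N = 11) = e^(−8.4) · 8.4^11/11! ≈ 0.0828.

0.0828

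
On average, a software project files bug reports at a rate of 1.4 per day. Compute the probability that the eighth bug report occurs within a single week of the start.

Over the interval, μ = 1.4 × 7 = 9.8 (a week = 7 days).
The eighth arrival falls in the interval iff at least 8 events occur there: P(S_8 ≤ t) = P(N ≥ 8) = 1 − P(N ≤ 7) ≈ 0.7612.

0.7612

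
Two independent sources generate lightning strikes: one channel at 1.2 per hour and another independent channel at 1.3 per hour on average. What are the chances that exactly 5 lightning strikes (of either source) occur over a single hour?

Independent Poisson processes superpose: combined rate λ = 1.2 + 1.3 = 2.5 per hour.
So μ = 2.5.
P(N = 5) = e^(−2.5) · 2.5^5/5! ≈ 0.0668.

0.0668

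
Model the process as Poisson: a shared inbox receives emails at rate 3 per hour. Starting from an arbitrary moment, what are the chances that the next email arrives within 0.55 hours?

0.8080

Inter-arrival times are exponential with rate λ = 3 per hour.
P(T ≤ 0.55) = 1 − e^(−λt) = 1 − e^(−3 × 0.55) = 1 − e^(−1.65) ≈ 0.8080.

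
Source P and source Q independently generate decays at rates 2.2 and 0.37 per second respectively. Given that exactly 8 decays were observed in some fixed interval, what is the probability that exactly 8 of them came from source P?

Given the total, each event is independently from source P with probability p = λ_P/(λ_P+λ_Q) = 2.2/2.57 ≈ 0.8560.
So K ~ Binomial(8, 2.2/2.57): P(K = 8) = C(8,8) · (2.2/2.57)^8 · (0.37/2.57)^0 ≈ 0.2883.

0.2883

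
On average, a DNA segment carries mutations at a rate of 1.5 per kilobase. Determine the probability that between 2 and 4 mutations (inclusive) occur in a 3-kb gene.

0.4710

Over the interval, μ = 1.5 × 3 = 4.5 (a 3-kb gene = 3 kilobases).
P(2 ≤ N ≤ 4) = Σ_{j=2}^{4} e^(−4.5) · 4.5^j/j! ≈ 0.4710.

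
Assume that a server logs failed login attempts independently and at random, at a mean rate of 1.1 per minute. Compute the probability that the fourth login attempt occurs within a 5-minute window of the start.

Over the interval, μ = 1.1 × 5 = 5.5 (a 5-minute window = 5 minutes).
The fourth arrival falls in the interval iff at least 4 events occur there: P(S_4 ≤ t) = P(N ≥ 4) = 1 − P(N ≤ 3) ≈ 0.7983.

0.7983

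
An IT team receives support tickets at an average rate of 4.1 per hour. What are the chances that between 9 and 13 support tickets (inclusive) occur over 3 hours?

Over the interval, μ = 4.1 × 3 = 12.3 (3 hours).
P(9 ≤ N ≤ 13) = Σ_{j=9}^{13} e^(−12.3) · 12.3^j/j! ≈ 0.5132.

0.5132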